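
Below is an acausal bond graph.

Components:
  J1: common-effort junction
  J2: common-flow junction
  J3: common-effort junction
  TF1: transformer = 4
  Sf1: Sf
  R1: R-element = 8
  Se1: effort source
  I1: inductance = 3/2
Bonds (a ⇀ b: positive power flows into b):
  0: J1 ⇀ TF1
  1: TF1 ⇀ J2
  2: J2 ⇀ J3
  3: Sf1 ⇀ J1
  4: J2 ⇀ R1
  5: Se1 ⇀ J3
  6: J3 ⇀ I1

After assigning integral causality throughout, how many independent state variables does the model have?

1  (I1 all integral)

β3 stroke at Sf1  (Sf1: flow source, stroke at near end)
β5 stroke at J3  (Se1 (Se) sets effort on bond)
β0 stroke at J1  (J1: last free bond brings effort in)
β2 stroke at J2  (J3 effort already set via bond 5)
β6 stroke at I1  (J3: bond 5 brought effort, rest push out)
β1 stroke at TF1  (TF1: transformer flips bond 0)
β4 stroke at J2  (J2: bond 1 brought flow, rest push out)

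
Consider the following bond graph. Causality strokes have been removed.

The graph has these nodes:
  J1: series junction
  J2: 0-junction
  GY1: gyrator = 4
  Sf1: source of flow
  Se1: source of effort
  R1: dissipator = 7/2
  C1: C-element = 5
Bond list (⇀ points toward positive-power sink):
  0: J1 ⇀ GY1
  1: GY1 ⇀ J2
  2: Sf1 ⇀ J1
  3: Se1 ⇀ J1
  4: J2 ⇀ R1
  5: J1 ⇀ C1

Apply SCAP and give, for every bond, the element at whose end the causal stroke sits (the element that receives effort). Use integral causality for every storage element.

bond 2 stroke→Sf1  (Sf1 fixes flow; stroke at Sf1)
bond 3 stroke→J1  (Se1 (Se) sets effort on bond)
bond 0 stroke→J1  (common-f at J1 fixed by 2)
bond 5 stroke→J1  (J1: bond 2 brought flow, rest push out)
bond 1 stroke→J2  (GY GY1: same side as bond 0)
bond 4 stroke→R1  (J2 effort already set via bond 1)

bond 0 stroke at J1
bond 1 stroke at J2
bond 2 stroke at Sf1
bond 3 stroke at J1
bond 4 stroke at R1
bond 5 stroke at J1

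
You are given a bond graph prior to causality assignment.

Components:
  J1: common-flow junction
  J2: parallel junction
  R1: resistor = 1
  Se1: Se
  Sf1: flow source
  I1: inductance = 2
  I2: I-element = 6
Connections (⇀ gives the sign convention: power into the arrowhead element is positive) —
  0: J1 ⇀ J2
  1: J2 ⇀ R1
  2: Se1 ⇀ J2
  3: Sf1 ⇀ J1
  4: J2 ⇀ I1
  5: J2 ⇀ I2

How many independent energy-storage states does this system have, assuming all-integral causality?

β2 stroke→J2  (Se1: effort source, stroke at far end)
β3 stroke→Sf1  (source Sf1 imposes f)
β0 stroke→J1  (1-jn J1 has f-setter on 3)
β1 stroke→R1  (J2: bond 2 brought effort, rest push out)
β4 stroke→I1  (common-e at J2 fixed by 2)
β5 stroke→I2  (0-jn J2 has e-setter on 2)

2  (I1, I2 all integral)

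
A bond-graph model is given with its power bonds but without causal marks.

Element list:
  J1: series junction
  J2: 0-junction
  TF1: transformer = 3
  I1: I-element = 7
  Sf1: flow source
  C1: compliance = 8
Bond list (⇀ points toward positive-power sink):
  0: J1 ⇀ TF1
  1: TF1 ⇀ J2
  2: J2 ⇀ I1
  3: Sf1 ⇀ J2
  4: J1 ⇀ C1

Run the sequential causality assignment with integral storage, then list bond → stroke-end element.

bond 0 |TF1
bond 1 |J2
bond 2 |I1
bond 3 |Sf1
bond 4 |J1

b3 |Sf1  (source Sf1 imposes f)
b2 |I1  (prefer integral on I1)
b1 |J2  (J2 needs exactly one e-in)
b0 |TF1  (TF1: transformer flips bond 1)
b4 |J1  (common-f at J1 fixed by 0)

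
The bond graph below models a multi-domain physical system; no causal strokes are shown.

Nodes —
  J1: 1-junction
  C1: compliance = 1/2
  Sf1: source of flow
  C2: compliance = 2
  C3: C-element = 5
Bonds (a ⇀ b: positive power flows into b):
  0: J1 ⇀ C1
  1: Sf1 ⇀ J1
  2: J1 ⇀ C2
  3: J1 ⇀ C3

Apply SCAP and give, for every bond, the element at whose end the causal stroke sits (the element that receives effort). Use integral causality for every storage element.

#0 stroke→J1
#1 stroke→Sf1
#2 stroke→J1
#3 stroke→J1

bond 1 stroke at Sf1  (Sf1 fixes flow; stroke at Sf1)
bond 0 stroke at J1  (J1: bond 1 brought flow, rest push out)
bond 2 stroke at J1  (J1 flow already set via bond 1)
bond 3 stroke at J1  (J1 flow already set via bond 1)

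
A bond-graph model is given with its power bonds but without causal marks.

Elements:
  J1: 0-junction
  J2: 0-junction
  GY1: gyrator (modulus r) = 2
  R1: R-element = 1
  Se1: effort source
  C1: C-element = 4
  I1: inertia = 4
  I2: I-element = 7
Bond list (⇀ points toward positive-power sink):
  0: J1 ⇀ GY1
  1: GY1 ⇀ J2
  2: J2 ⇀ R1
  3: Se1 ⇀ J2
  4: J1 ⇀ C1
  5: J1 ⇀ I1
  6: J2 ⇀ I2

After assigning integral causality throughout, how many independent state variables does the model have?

β3 stroke at J2  (Se1 fixes effort; stroke away)
β1 stroke at GY1  (J2 effort already set via bond 3)
β2 stroke at R1  (J2 effort already set via bond 3)
β6 stroke at I2  (J2: bond 3 brought effort, rest push out)
β0 stroke at GY1  (GY1: gyrator matches bond 1)
β4 stroke at J1  (prefer integral on C1)
β5 stroke at I1  (J1 effort already set via bond 4)

3  (C1, I1, I2 all integral)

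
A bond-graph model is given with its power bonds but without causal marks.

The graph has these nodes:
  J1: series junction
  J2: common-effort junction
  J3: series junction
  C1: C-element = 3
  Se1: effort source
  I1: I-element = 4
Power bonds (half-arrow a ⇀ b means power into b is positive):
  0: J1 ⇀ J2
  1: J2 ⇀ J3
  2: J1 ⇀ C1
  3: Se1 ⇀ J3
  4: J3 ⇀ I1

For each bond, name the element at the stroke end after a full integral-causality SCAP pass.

β3 stroke→J3  (Se1 (Se) sets effort on bond)
β2 stroke→J1  (C1 outputs effort q/C1)
β0 stroke→J2  (J1 needs exactly one f-in)
β1 stroke→J3  (J2: bond 0 brought effort, rest push out)
β4 stroke→I1  (only one flow-in slot at J3)

β0 stroke→J2
β1 stroke→J3
β2 stroke→J1
β3 stroke→J3
β4 stroke→I1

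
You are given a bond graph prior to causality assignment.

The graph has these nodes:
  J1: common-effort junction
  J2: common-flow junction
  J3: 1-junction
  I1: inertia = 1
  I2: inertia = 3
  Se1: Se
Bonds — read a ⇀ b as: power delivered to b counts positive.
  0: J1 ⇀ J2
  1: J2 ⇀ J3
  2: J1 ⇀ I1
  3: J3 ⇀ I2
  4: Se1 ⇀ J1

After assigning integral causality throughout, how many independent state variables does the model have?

#4 stroke→J1  (Se1 (Se) sets effort on bond)
#0 stroke→J2  (common-e at J1 fixed by 4)
#2 stroke→I1  (common-e at J1 fixed by 4)
#1 stroke→J3  (closing 1-jn rule on J2)
#3 stroke→I2  (J3 needs exactly one f-in)

2  (I1, I2 all integral)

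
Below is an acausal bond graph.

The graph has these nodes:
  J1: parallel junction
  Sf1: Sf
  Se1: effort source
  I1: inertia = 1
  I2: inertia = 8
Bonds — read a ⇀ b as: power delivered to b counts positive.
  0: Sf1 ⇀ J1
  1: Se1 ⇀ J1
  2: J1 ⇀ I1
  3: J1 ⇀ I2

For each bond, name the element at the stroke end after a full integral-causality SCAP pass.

#0 stroke→Sf1  (Sf1: flow source, stroke at near end)
#1 stroke→J1  (Se1 fixes effort; stroke away)
#2 stroke→I1  (common-e at J1 fixed by 1)
#3 stroke→I2  (J1 effort already set via bond 1)

b0 stroke at Sf1
b1 stroke at J1
b2 stroke at I1
b3 stroke at I2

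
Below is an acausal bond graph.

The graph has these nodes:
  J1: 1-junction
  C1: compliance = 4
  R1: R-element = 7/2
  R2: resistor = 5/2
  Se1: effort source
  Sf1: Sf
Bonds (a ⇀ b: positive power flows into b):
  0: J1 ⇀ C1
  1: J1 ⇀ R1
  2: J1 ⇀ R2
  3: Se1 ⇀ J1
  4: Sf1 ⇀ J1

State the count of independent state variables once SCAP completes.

bond 3 →J1  (Se1: effort source, stroke at far end)
bond 4 →Sf1  (Sf1 fixes flow; stroke at Sf1)
bond 0 →J1  (J1 flow already set via bond 4)
bond 1 →J1  (J1 flow already set via bond 4)
bond 2 →J1  (J1 flow already set via bond 4)

1  (C1 all integral)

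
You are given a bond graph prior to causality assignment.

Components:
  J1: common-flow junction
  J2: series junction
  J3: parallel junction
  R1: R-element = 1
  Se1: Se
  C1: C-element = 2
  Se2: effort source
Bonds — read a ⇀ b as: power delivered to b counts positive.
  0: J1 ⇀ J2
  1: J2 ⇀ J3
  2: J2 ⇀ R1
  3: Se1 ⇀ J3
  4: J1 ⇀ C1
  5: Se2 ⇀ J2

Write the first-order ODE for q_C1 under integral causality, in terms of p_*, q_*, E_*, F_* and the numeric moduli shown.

dq_C1/dt = -E_Se1 + E_Se2 - q_C1/2

#3 stroke→J3  (Se1 (Se) sets effort on bond)
#5 stroke→J2  (source Se2 imposes e)
#1 stroke→J2  (0-jn J3 has e-setter on 3)
#4 stroke→J1  (prefer integral on C1)
#0 stroke→J2  (only one flow-in slot at J1)
#2 stroke→R1  (J2: last free bond brings flow in)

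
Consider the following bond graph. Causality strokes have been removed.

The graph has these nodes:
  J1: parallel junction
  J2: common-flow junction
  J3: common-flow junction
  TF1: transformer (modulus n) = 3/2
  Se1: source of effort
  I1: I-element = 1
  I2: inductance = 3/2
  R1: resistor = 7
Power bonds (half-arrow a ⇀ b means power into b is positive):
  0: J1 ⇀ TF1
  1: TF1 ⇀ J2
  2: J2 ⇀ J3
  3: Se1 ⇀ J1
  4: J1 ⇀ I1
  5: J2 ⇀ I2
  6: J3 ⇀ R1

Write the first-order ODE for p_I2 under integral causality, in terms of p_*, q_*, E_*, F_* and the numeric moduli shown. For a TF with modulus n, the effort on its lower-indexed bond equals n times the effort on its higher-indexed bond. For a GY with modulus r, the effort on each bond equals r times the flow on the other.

b3 stroke→J1  (Se1 fixes effort; stroke away)
b0 stroke→TF1  (common-e at J1 fixed by 3)
b4 stroke→I1  (J1 effort already set via bond 3)
b1 stroke→J2  (TF1: transformer flips bond 0)
b5 stroke→I2  (I2: I, integral causality)
b2 stroke→J2  (J2 flow already set via bond 5)
b6 stroke→J3  (J3 flow already set via bond 2)

dp_I2/dt = 2*E_Se1/3 - 14*p_I2/3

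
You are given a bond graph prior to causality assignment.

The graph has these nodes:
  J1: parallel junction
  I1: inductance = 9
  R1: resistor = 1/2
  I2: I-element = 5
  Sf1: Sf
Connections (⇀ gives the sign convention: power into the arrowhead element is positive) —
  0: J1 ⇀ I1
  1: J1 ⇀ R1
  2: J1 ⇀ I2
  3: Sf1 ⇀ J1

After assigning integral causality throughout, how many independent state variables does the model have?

β3 stroke at Sf1  (Sf1 (Sf) sets flow on bond)
β0 stroke at I1  (I1: I, integral causality)
β2 stroke at I2  (I2 integral (f out))
β1 stroke at J1  (only one effort-in slot at J1)

2  (I1, I2 all integral)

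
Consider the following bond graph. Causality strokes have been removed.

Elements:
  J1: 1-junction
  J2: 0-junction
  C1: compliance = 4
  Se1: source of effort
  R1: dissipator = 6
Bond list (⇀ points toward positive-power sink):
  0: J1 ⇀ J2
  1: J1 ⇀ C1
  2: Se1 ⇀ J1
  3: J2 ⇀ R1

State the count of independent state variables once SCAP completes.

1  (C1 all integral)

bond 2 |J1  (Se1: effort source, stroke at far end)
bond 1 |J1  (C1 outputs effort q/C1)
bond 0 |J2  (J1 needs exactly one f-in)
bond 3 |R1  (common-e at J2 fixed by 0)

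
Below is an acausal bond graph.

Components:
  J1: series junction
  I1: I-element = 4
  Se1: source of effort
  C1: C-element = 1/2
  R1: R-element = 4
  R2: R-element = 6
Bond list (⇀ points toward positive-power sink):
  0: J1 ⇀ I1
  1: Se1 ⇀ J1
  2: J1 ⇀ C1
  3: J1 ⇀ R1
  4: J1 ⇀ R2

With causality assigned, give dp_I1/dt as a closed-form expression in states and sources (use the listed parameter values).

#1 stroke→J1  (Se1 fixes effort; stroke away)
#0 stroke→I1  (I1 outputs flow p/I1)
#2 stroke→J1  (J1: bond 0 brought flow, rest push out)
#3 stroke→J1  (J1 flow already set via bond 0)
#4 stroke→J1  (J1 flow already set via bond 0)

dp_I1/dt = E_Se1 - 5*p_I1/2 - 2*q_C1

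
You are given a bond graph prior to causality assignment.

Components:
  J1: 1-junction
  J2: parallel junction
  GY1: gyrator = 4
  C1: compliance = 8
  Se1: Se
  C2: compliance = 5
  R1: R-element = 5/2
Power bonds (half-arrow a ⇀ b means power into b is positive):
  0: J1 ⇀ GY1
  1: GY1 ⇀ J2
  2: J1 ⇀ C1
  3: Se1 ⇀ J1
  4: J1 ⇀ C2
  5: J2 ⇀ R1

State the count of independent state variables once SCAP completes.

2  (C1, C2 all integral)

b3 |J1  (Se1 fixes effort; stroke away)
b2 |J1  (prefer integral on C1)
b4 |J1  (C2: C, integral causality)
b0 |GY1  (J1: last free bond brings flow in)
b1 |GY1  (GY GY1: same side as bond 0)
b5 |J2  (J2 needs exactly one e-in)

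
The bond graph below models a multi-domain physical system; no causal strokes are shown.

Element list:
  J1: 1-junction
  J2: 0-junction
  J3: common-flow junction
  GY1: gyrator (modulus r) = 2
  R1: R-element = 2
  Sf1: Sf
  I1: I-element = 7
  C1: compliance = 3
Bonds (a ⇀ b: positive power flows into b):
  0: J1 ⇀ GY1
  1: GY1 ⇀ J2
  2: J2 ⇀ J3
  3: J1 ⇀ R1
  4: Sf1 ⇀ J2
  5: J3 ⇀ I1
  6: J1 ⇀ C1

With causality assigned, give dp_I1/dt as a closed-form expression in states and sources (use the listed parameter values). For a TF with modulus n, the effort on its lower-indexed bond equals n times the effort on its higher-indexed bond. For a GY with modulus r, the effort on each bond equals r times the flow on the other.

dp_I1/dt = 2*F_Sf1 - 2*p_I1/7 - q_C1/3

#4 |Sf1  (Sf1 (Sf) sets flow on bond)
#5 |I1  (I1 outputs flow p/I1)
#2 |J3  (J3: bond 5 brought flow, rest push out)
#1 |J2  (only one effort-in slot at J2)
#0 |J1  (GY1 both-in/both-out from 1)
#6 |J1  (C1: C, integral causality)
#3 |R1  (only one flow-in slot at J1)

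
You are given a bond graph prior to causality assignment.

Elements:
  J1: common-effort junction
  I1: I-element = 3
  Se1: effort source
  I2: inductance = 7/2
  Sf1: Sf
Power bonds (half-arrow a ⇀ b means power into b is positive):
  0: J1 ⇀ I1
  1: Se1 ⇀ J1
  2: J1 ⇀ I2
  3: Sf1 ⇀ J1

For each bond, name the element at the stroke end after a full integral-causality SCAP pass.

#0 →I1
#1 →J1
#2 →I2
#3 →Sf1

#1 →J1  (Se1 fixes effort; stroke away)
#3 →Sf1  (Sf1 fixes flow; stroke at Sf1)
#0 →I1  (common-e at J1 fixed by 1)
#2 →I2  (common-e at J1 fixed by 1)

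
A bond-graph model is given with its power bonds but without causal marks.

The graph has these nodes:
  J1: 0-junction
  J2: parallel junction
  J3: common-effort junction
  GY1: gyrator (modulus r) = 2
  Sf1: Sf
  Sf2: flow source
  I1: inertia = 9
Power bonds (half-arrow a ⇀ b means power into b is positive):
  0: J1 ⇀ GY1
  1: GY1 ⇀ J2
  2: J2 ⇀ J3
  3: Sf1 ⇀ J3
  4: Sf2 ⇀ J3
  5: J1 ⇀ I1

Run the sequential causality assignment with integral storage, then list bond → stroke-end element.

β0 stroke at J1
β1 stroke at J2
β2 stroke at J3
β3 stroke at Sf1
β4 stroke at Sf2
β5 stroke at I1

β3 |Sf1  (Sf1: flow source, stroke at near end)
β4 |Sf2  (Sf2 fixes flow; stroke at Sf2)
β2 |J3  (J3 needs exactly one e-in)
β1 |J2  (only one effort-in slot at J2)
β0 |J1  (through GY1, causality inverts; strokes same side of GY1)
β5 |I1  (common-e at J1 fixed by 0)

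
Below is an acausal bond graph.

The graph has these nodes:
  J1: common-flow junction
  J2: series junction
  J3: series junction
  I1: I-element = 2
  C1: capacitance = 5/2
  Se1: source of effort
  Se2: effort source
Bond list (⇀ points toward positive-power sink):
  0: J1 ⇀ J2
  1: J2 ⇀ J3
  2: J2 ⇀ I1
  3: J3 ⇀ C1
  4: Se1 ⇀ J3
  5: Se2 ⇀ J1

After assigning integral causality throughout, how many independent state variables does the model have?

b4 stroke→J3  (source Se1 imposes e)
b5 stroke→J1  (Se2 fixes effort; stroke away)
b0 stroke→J2  (closing 1-jn rule on J1)
b2 stroke→I1  (prefer integral on I1)
b1 stroke→J2  (common-f at J2 fixed by 2)
b3 stroke→J3  (J3: bond 1 brought flow, rest push out)

2  (C1, I1 all integral)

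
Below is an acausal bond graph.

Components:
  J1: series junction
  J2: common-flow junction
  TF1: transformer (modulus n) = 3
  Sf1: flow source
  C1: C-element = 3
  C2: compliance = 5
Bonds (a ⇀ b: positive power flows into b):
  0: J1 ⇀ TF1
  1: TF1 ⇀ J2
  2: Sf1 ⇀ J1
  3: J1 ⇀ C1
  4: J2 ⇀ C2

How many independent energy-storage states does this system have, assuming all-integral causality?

bond 2 |Sf1  (Sf1 (Sf) sets flow on bond)
bond 0 |J1  (J1: bond 2 brought flow, rest push out)
bond 3 |J1  (common-f at J1 fixed by 2)
bond 1 |TF1  (TF1 one-in-one-out from 0)
bond 4 |J2  (common-f at J2 fixed by 1)

2  (C1, C2 all integral)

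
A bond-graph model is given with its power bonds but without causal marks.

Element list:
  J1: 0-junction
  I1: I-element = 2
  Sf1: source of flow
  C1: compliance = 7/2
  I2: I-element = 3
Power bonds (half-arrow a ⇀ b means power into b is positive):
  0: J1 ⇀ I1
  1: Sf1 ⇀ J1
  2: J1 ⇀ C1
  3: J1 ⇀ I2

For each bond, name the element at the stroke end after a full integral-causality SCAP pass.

#1 →Sf1  (Sf1 fixes flow; stroke at Sf1)
#0 →I1  (I1 outputs flow p/I1)
#2 →J1  (C1: C, integral causality)
#3 →I2  (0-jn J1 has e-setter on 2)

β0 stroke→I1
β1 stroke→Sf1
β2 stroke→J1
β3 stroke→I2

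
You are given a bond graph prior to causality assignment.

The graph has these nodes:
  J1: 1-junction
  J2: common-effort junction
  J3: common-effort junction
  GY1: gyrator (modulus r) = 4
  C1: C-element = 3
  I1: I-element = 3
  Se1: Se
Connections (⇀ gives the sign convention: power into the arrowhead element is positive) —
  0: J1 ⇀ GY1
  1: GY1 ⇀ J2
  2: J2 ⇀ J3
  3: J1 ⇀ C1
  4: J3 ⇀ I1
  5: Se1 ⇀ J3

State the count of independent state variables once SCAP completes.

2  (C1, I1 all integral)

#5 stroke at J3  (source Se1 imposes e)
#2 stroke at J2  (0-jn J3 has e-setter on 5)
#4 stroke at I1  (common-e at J3 fixed by 5)
#1 stroke at GY1  (0-jn J2 has e-setter on 2)
#0 stroke at GY1  (GY1 both-in/both-out from 1)
#3 stroke at J1  (1-jn J1 has f-setter on 0)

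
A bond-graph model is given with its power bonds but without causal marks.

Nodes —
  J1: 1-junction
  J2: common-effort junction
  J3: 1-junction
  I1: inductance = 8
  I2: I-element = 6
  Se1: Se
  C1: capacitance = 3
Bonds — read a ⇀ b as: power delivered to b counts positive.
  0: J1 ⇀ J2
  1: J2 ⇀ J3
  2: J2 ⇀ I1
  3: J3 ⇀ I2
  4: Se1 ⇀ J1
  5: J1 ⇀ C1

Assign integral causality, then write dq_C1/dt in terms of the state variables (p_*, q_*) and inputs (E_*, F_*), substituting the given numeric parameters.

β4 |J1  (Se1 fixes effort; stroke away)
β2 |I1  (I1 outputs flow p/I1)
β3 |I2  (prefer integral on I2)
β1 |J3  (1-jn J3 has f-setter on 3)
β0 |J2  (only one effort-in slot at J2)
β5 |J1  (common-f at J1 fixed by 0)

dq_C1/dt = p_I1/8 + p_I2/6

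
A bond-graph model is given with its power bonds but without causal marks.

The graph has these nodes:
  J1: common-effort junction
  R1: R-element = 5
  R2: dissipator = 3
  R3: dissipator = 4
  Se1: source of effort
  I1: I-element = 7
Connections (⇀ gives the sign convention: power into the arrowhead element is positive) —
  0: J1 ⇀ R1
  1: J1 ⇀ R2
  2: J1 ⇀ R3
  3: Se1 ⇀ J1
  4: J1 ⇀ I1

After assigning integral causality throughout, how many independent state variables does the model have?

1  (I1 all integral)

bond 3 stroke at J1  (source Se1 imposes e)
bond 0 stroke at R1  (0-jn J1 has e-setter on 3)
bond 1 stroke at R2  (J1 effort already set via bond 3)
bond 2 stroke at R3  (J1 effort already set via bond 3)
bond 4 stroke at I1  (J1 effort already set via bond 3)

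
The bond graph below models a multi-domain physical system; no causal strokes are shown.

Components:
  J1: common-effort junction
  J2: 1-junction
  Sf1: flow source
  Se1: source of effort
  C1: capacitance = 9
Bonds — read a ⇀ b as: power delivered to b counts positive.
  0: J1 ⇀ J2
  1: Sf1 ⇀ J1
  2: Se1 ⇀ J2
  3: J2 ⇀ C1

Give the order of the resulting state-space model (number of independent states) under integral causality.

1  (C1 all integral)

bond 1 stroke at Sf1  (Sf1 (Sf) sets flow on bond)
bond 2 stroke at J2  (Se1 fixes effort; stroke away)
bond 0 stroke at J1  (J1 needs exactly one e-in)
bond 3 stroke at J2  (common-f at J2 fixed by 0)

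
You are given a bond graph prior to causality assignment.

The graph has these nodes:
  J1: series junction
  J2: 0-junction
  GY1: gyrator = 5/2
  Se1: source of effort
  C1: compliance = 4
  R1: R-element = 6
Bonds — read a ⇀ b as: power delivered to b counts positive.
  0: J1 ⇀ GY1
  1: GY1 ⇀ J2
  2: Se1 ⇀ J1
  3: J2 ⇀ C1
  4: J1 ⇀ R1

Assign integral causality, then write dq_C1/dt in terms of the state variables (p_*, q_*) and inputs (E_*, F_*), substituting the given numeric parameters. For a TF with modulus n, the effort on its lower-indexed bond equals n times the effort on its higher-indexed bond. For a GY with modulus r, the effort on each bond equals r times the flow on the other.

#2 →J1  (source Se1 imposes e)
#3 →J2  (C1 integral (e out))
#1 →GY1  (J2: bond 3 brought effort, rest push out)
#0 →GY1  (GY1: gyrator matches bond 1)
#4 →J1  (J1 flow already set via bond 0)

dq_C1/dt = 2*E_Se1/5 - 6*q_C1/25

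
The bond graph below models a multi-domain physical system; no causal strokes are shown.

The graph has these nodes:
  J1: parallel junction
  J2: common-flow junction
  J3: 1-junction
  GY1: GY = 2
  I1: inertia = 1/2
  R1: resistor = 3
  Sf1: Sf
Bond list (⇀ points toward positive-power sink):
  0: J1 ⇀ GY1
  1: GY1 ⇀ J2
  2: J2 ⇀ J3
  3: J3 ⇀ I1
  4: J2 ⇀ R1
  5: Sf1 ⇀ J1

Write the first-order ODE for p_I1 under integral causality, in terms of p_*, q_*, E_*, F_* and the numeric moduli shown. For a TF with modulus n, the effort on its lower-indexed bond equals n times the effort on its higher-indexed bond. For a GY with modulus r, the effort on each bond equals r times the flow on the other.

β5 |Sf1  (Sf1 (Sf) sets flow on bond)
β0 |J1  (only one effort-in slot at J1)
β1 |J2  (GY1: gyrator matches bond 0)
β3 |I1  (I1 integral (f out))
β2 |J3  (J3 flow already set via bond 3)
β4 |J2  (common-f at J2 fixed by 2)

dp_I1/dt = 2*F_Sf1 - 6*p_I1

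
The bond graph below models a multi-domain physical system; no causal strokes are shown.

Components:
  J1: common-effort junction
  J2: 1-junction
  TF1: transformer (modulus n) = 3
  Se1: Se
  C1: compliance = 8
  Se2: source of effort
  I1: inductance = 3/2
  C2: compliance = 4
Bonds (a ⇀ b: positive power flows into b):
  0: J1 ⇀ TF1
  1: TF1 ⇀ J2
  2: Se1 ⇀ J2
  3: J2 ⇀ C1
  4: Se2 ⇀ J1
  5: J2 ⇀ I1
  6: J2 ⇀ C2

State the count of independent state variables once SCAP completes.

b2 →J2  (source Se1 imposes e)
b4 →J1  (source Se2 imposes e)
b0 →TF1  (J1: bond 4 brought effort, rest push out)
b1 →J2  (TF1: transformer flips bond 0)
b3 →J2  (C1 outputs effort q/C1)
b5 →I1  (I1: I, integral causality)
b6 →J2  (J2 flow already set via bond 5)

3  (C1, C2, I1 all integral)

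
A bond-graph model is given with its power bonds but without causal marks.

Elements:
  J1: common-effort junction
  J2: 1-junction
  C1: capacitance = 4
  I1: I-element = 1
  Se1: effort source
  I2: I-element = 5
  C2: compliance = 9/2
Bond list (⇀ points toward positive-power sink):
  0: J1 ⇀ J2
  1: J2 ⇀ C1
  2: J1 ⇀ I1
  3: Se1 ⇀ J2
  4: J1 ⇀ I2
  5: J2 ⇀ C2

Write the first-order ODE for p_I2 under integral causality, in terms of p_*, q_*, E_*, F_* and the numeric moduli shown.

b3 →J2  (source Se1 imposes e)
b1 →J2  (prefer integral on C1)
b2 →I1  (I1 integral (f out))
b4 →I2  (I2 integral (f out))
b0 →J1  (J1: last free bond brings effort in)
b5 →J2  (1-jn J2 has f-setter on 0)

dp_I2/dt = -E_Se1 + q_C1/4 + 2*q_C2/9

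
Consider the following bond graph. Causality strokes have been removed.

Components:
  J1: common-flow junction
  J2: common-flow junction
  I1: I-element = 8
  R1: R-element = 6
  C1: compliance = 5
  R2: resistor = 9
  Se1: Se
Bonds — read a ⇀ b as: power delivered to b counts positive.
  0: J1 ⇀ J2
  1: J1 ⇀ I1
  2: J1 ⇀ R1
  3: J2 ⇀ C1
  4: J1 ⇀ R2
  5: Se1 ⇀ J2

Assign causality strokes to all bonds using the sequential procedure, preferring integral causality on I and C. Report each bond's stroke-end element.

#5 stroke→J2  (source Se1 imposes e)
#1 stroke→I1  (I1 outputs flow p/I1)
#0 stroke→J1  (common-f at J1 fixed by 1)
#2 stroke→J1  (J1 flow already set via bond 1)
#4 stroke→J1  (1-jn J1 has f-setter on 1)
#3 stroke→J2  (J2 flow already set via bond 0)

b0 stroke at J1
b1 stroke at I1
b2 stroke at J1
b3 stroke at J2
b4 stroke at J1
b5 stroke at J2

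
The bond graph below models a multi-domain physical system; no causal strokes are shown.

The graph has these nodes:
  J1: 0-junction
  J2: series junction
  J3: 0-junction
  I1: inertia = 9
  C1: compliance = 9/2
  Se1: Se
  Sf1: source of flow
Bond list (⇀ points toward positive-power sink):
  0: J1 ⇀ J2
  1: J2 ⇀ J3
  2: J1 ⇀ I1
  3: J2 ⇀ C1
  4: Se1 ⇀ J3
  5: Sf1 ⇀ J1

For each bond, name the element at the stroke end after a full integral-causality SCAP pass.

b0 stroke at J1
b1 stroke at J2
b2 stroke at I1
b3 stroke at J2
b4 stroke at J3
b5 stroke at Sf1

bond 4 |J3  (Se1 (Se) sets effort on bond)
bond 5 |Sf1  (Sf1 (Sf) sets flow on bond)
bond 1 |J2  (J3 effort already set via bond 4)
bond 2 |I1  (I1 integral (f out))
bond 0 |J1  (J1 needs exactly one e-in)
bond 3 |J2  (common-f at J2 fixed by 0)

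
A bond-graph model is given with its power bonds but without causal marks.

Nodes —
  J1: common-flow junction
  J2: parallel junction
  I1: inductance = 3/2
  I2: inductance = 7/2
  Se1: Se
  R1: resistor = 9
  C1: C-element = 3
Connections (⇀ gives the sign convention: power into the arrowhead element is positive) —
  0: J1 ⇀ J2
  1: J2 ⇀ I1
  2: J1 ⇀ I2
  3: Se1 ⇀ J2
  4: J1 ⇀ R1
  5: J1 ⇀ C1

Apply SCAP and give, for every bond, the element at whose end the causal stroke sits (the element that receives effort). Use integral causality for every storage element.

b3 →J2  (Se1 fixes effort; stroke away)
b0 →J1  (common-e at J2 fixed by 3)
b1 →I1  (J2 effort already set via bond 3)
b2 →I2  (I2: I, integral causality)
b4 →J1  (common-f at J1 fixed by 2)
b5 →J1  (common-f at J1 fixed by 2)

β0 →J1
β1 →I1
β2 →I2
β3 →J2
β4 →J1
β5 →J1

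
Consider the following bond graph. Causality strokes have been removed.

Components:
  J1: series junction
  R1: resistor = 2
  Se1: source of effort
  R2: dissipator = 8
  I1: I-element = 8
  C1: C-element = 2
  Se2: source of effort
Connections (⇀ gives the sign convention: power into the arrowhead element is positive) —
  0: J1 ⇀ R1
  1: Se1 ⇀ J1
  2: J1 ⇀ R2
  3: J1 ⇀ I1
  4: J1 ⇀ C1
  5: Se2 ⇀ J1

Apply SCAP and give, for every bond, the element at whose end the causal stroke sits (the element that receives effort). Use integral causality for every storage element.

#0 stroke→J1
#1 stroke→J1
#2 stroke→J1
#3 stroke→I1
#4 stroke→J1
#5 stroke→J1

β1 |J1  (Se1 (Se) sets effort on bond)
β5 |J1  (Se2: effort source, stroke at far end)
β3 |I1  (I1 outputs flow p/I1)
β0 |J1  (J1 flow already set via bond 3)
β2 |J1  (J1 flow already set via bond 3)
β4 |J1  (common-f at J1 fixed by 3)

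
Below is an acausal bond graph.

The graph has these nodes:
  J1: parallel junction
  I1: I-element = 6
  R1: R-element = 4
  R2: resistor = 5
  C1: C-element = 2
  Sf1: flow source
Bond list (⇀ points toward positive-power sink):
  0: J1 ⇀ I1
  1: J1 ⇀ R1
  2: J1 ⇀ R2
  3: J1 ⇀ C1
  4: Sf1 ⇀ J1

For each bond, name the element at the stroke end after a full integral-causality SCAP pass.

bond 4 stroke→Sf1  (Sf1 (Sf) sets flow on bond)
bond 0 stroke→I1  (I1 outputs flow p/I1)
bond 3 stroke→J1  (C1: C, integral causality)
bond 1 stroke→R1  (0-jn J1 has e-setter on 3)
bond 2 stroke→R2  (J1 effort already set via bond 3)

#0 |I1
#1 |R1
#2 |R2
#3 |J1
#4 |Sf1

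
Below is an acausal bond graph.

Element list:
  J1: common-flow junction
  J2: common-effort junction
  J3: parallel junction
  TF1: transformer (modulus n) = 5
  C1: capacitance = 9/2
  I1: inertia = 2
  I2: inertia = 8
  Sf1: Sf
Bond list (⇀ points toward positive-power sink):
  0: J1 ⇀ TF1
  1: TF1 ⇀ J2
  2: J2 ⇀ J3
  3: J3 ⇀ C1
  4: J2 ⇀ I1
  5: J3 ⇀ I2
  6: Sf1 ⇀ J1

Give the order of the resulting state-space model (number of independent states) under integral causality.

3  (C1, I1, I2 all integral)

#6 |Sf1  (Sf1: flow source, stroke at near end)
#0 |J1  (common-f at J1 fixed by 6)
#1 |TF1  (TF1: transformer flips bond 0)
#3 |J3  (C1 outputs effort q/C1)
#2 |J2  (J3: bond 3 brought effort, rest push out)
#5 |I2  (J3: bond 3 brought effort, rest push out)
#4 |I1  (J2: bond 2 brought effort, rest push out)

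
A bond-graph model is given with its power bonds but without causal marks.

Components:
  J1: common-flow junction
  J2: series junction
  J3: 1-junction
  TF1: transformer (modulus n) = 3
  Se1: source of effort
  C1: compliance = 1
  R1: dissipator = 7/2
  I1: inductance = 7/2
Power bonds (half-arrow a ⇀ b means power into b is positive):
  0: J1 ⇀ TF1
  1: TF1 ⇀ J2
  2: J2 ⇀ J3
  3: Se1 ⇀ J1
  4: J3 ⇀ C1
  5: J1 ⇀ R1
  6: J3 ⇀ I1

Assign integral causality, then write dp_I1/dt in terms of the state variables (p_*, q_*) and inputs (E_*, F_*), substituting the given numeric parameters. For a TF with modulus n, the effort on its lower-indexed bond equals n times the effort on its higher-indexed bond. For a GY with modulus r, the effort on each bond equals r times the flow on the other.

β3 |J1  (Se1: effort source, stroke at far end)
β4 |J3  (C1 integral (e out))
β6 |I1  (I1 outputs flow p/I1)
β2 |J3  (common-f at J3 fixed by 6)
β1 |J2  (J2 flow already set via bond 2)
β0 |TF1  (through TF1, causality passes straight; one stroke at TF1)
β5 |J1  (J1 flow already set via bond 0)

dp_I1/dt = E_Se1/3 - p_I1/9 - q_C1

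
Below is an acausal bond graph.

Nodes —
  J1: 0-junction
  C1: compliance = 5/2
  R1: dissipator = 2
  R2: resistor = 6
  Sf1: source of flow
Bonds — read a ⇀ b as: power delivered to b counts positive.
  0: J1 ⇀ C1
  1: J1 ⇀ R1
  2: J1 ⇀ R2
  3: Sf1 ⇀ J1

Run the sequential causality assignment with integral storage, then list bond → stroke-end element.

bond 3 |Sf1  (Sf1: flow source, stroke at near end)
bond 0 |J1  (C1 outputs effort q/C1)
bond 1 |R1  (0-jn J1 has e-setter on 0)
bond 2 |R2  (J1: bond 0 brought effort, rest push out)

β0 |J1
β1 |R1
β2 |R2
β3 |Sf1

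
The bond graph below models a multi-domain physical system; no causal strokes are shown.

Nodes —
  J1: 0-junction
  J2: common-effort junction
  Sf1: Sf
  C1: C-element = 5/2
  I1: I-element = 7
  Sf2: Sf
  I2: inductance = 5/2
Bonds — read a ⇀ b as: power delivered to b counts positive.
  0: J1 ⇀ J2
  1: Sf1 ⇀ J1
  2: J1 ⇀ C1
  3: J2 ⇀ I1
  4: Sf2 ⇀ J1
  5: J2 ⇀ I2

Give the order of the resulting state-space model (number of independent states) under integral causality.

3  (C1, I1, I2 all integral)

bond 1 |Sf1  (Sf1 (Sf) sets flow on bond)
bond 4 |Sf2  (Sf2 fixes flow; stroke at Sf2)
bond 2 |J1  (C1 integral (e out))
bond 0 |J2  (J1 effort already set via bond 2)
bond 3 |I1  (J2: bond 0 brought effort, rest push out)
bond 5 |I2  (0-jn J2 has e-setter on 0)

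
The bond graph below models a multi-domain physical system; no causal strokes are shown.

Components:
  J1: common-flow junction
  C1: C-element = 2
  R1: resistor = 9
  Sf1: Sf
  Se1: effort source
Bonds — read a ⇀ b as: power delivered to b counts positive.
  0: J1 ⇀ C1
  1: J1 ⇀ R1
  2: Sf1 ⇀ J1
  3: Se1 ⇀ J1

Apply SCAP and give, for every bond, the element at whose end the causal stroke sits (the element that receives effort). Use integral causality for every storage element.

#0 stroke at J1
#1 stroke at J1
#2 stroke at Sf1
#3 stroke at J1

β2 →Sf1  (Sf1 (Sf) sets flow on bond)
β3 →J1  (source Se1 imposes e)
β0 →J1  (J1: bond 2 brought flow, rest push out)
β1 →J1  (J1: bond 2 brought flow, rest push out)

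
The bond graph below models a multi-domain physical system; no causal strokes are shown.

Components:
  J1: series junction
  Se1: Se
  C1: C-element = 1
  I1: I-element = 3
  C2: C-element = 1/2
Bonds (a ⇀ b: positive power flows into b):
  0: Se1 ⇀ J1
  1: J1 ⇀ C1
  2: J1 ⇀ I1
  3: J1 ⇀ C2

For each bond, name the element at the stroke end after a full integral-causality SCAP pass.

bond 0 stroke at J1  (Se1 (Se) sets effort on bond)
bond 1 stroke at J1  (prefer integral on C1)
bond 2 stroke at I1  (prefer integral on I1)
bond 3 stroke at J1  (common-f at J1 fixed by 2)

bond 0 |J1
bond 1 |J1
bond 2 |I1
bond 3 |J1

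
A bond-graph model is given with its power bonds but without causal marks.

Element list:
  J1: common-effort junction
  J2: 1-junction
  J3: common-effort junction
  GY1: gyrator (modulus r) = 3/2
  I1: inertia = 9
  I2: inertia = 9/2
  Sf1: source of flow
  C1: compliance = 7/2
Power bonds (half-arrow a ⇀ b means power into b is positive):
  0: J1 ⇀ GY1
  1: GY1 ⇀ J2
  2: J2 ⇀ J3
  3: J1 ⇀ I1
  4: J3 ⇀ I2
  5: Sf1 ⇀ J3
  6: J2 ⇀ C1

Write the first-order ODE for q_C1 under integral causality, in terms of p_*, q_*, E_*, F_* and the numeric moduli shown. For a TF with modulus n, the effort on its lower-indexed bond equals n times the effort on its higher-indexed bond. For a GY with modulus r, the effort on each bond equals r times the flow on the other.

#5 |Sf1  (Sf1 (Sf) sets flow on bond)
#3 |I1  (I1: I, integral causality)
#0 |J1  (closing 0-jn rule on J1)
#1 |J2  (through GY1, causality inverts; strokes same side of GY1)
#4 |I2  (prefer integral on I2)
#2 |J3  (J3: last free bond brings effort in)
#6 |J2  (J2: bond 2 brought flow, rest push out)

dq_C1/dt = -F_Sf1 + 2*p_I2/9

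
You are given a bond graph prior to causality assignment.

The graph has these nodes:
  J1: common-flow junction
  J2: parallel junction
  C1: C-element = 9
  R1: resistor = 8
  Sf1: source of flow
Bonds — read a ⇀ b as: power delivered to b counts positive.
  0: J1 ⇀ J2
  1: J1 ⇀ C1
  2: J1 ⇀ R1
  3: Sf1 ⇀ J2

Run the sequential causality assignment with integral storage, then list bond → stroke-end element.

β0 stroke→J2
β1 stroke→J1
β2 stroke→J1
β3 stroke→Sf1

β3 →Sf1  (Sf1 fixes flow; stroke at Sf1)
β0 →J2  (closing 0-jn rule on J2)
β1 →J1  (J1: bond 0 brought flow, rest push out)
β2 →J1  (J1 flow already set via bond 0)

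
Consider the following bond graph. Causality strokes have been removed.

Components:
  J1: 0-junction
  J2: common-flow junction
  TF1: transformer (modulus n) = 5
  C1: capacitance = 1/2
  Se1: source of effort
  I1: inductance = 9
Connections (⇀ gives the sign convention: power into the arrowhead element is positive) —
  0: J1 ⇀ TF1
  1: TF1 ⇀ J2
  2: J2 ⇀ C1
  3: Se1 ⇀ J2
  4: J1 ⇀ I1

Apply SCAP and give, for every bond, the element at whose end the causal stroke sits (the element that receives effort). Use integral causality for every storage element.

#0 stroke at J1
#1 stroke at TF1
#2 stroke at J2
#3 stroke at J2
#4 stroke at I1

bond 3 stroke at J2  (Se1 (Se) sets effort on bond)
bond 2 stroke at J2  (C1: C, integral causality)
bond 1 stroke at TF1  (only one flow-in slot at J2)
bond 0 stroke at J1  (TF1: transformer flips bond 1)
bond 4 stroke at I1  (J1 effort already set via bond 0)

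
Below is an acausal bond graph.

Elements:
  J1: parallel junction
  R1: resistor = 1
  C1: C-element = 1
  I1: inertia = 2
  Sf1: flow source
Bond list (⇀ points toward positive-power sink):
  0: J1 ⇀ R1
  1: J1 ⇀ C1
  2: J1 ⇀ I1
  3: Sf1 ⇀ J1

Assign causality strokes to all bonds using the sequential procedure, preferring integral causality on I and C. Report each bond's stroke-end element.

β0 →R1
β1 →J1
β2 →I1
β3 →Sf1

bond 3 stroke→Sf1  (Sf1 (Sf) sets flow on bond)
bond 1 stroke→J1  (C1 outputs effort q/C1)
bond 0 stroke→R1  (common-e at J1 fixed by 1)
bond 2 stroke→I1  (0-jn J1 has e-setter on 1)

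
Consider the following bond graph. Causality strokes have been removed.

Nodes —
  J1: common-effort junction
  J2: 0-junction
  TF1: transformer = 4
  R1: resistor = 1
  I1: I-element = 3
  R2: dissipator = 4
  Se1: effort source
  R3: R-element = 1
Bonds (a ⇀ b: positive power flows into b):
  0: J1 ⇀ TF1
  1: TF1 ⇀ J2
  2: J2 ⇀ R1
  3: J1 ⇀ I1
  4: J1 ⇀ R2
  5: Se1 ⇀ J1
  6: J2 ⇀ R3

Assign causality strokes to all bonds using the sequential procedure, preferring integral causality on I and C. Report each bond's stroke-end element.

#0 |TF1
#1 |J2
#2 |R1
#3 |I1
#4 |R2
#5 |J1
#6 |R3

β5 stroke at J1  (Se1 fixes effort; stroke away)
β0 stroke at TF1  (common-e at J1 fixed by 5)
β3 stroke at I1  (J1: bond 5 brought effort, rest push out)
β4 stroke at R2  (J1 effort already set via bond 5)
β1 stroke at J2  (through TF1, causality passes straight; one stroke at TF1)
β2 stroke at R1  (common-e at J2 fixed by 1)
β6 stroke at R3  (common-e at J2 fixed by 1)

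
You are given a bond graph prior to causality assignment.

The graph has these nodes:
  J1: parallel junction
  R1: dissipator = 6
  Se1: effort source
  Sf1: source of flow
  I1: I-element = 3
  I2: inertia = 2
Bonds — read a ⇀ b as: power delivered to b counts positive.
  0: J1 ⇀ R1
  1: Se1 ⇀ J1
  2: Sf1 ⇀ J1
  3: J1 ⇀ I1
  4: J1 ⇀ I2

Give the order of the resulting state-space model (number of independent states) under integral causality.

β1 →J1  (Se1 fixes effort; stroke away)
β2 →Sf1  (Sf1 fixes flow; stroke at Sf1)
β0 →R1  (common-e at J1 fixed by 1)
β3 →I1  (J1: bond 1 brought effort, rest push out)
β4 →I2  (0-jn J1 has e-setter on 1)

2  (I1, I2 all integral)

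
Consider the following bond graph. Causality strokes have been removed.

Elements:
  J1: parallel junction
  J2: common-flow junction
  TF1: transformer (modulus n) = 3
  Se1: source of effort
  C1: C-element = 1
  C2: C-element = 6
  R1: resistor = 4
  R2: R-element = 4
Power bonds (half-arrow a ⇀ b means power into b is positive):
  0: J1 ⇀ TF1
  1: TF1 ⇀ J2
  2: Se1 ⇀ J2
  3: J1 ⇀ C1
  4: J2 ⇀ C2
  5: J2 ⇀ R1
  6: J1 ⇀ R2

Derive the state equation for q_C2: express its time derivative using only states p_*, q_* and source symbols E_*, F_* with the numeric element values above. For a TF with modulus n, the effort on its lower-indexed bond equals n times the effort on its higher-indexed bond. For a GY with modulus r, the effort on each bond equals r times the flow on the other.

dq_C2/dt = E_Se1/4 + q_C1/12 - q_C2/24

β2 |J2  (Se1 (Se) sets effort on bond)
β3 |J1  (C1 integral (e out))
β0 |TF1  (J1: bond 3 brought effort, rest push out)
β6 |R2  (0-jn J1 has e-setter on 3)
β1 |J2  (TF1 one-in-one-out from 0)
β4 |J2  (C2: C, integral causality)
β5 |R1  (J2: last free bond brings flow in)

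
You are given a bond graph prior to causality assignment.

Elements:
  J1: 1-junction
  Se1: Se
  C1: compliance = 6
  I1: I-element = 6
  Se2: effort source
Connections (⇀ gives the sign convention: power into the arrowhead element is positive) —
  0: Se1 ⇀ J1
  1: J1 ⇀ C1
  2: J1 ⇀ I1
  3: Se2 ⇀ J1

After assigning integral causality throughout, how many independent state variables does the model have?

bond 0 stroke at J1  (Se1: effort source, stroke at far end)
bond 3 stroke at J1  (source Se2 imposes e)
bond 1 stroke at J1  (prefer integral on C1)
bond 2 stroke at I1  (closing 1-jn rule on J1)

2  (C1, I1 all integral)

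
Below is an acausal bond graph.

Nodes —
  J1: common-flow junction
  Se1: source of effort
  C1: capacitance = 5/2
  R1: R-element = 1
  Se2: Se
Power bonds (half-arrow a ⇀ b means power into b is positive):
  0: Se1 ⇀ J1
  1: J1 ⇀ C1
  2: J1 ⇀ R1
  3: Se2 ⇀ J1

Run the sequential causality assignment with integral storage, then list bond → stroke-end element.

bond 0 stroke→J1  (source Se1 imposes e)
bond 3 stroke→J1  (source Se2 imposes e)
bond 1 stroke→J1  (C1: C, integral causality)
bond 2 stroke→R1  (J1: last free bond brings flow in)

#0 |J1
#1 |J1
#2 |R1
#3 |J1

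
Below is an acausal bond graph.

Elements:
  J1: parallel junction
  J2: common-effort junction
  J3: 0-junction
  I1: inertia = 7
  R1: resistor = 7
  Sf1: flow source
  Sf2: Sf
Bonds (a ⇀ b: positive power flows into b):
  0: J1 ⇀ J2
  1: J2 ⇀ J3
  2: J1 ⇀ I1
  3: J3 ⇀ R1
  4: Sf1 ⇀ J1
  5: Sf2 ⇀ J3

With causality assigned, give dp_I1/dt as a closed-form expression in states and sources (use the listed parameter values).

dp_I1/dt = 7*F_Sf1 + 7*F_Sf2 - p_I1

β4 →Sf1  (Sf1 fixes flow; stroke at Sf1)
β5 →Sf2  (source Sf2 imposes f)
β2 →I1  (I1: I, integral causality)
β0 →J1  (J1: last free bond brings effort in)
β1 →J2  (closing 0-jn rule on J2)
β3 →J3  (closing 0-jn rule on J3)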